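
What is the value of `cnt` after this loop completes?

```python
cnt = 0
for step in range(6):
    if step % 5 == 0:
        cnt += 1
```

Count numbers divisible by 5 in range(6)
`cnt` takes the values: 0 → 1 → 2

Answer: 2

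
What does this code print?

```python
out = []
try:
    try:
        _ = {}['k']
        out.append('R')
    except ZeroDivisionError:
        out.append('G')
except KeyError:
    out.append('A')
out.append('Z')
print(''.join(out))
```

Execution trace: 'A' (outer except KeyError) → 'Z' (after the try/except). Output: AZ

Answer: AZ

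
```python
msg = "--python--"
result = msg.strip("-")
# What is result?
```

Trace:
`msg = "--python--"` → msg = '--python--'
`result = msg.strip("-")` → result = 'python'
So result = 'python'

Answer: 'python'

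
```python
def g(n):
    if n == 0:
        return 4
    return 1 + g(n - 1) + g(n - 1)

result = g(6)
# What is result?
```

g(n) = 1 + 2·g(n-1), g(0)=4. Closed form: (4+1)·2^6 - 1 = 319.

Answer: 319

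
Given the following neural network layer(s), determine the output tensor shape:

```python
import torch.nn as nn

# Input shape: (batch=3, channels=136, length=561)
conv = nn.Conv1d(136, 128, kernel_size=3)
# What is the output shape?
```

Input: (3, 136, 561) -> Output: (3, 128, 559)

Answer: (3, 128, 559)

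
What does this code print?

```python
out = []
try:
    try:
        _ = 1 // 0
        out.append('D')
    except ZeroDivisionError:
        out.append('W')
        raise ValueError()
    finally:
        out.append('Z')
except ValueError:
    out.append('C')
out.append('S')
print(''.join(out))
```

Execution trace: 'W' (except ZeroDivisionError) → 'Z' (finally) → 'C' (outer except ValueError) → 'S' (after the try/except). Output: WZCS

Answer: WZCS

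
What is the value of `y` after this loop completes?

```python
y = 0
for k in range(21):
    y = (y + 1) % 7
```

Increment mod 7, 21 times = 0
`y` takes the values: 0 → 1 → 2 → 3 → 4 → 5 → 6 → 0 → 1 → 2 → 3 → 4 → 5 → 6 → 0 → 1 → 2 → 3 → 4 → 5 → 6 → 0

Answer: 0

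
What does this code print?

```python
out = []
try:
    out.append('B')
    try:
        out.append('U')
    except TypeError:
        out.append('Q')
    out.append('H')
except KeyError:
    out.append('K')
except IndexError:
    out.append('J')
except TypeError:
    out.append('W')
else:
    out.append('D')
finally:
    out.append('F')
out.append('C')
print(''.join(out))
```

Execution trace: 'B' (try body) → 'U' (inner try body, no exception) → 'H' (try body, no exception) → 'D' (else) → 'F' (finally) → 'C' (after the try/except). Output: BUHDFC

Answer: BUHDFC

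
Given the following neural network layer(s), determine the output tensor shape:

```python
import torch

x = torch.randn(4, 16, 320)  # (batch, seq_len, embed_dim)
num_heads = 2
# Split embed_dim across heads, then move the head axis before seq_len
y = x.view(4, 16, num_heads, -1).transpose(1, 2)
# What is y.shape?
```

Input: (4, 16, 320) -> head_dim = 320 // 2 = 160; after view: (4, 16, 2, 160) -> after transpose(1, 2): (4, 2, 16, 160) -> Output: (4, 2, 16, 160)

Answer: (4, 2, 16, 160)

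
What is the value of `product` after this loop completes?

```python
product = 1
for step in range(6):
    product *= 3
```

3^6 = 729
`product` takes the values: 1 → 3 → 9 → 27 → 81 → 243 → 729

Answer: 729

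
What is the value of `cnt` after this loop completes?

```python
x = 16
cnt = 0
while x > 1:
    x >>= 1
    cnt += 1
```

Count right shifts until 1
`cnt` takes the values: 0 → 1 → 2 → 3 → 4

Answer: 4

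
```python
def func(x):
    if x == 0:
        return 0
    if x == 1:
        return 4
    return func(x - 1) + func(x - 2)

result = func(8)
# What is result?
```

Build up from base cases: func(0)=0, func(1)=4, func(2)=4, func(3)=8, func(4)=12, func(5)=20, func(6)=32, ..., func(8)=84

Answer: 84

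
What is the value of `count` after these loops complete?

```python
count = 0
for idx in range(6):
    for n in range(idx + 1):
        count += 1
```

Triangle: 1 + 2 + ... + 6
`count` takes the values: 0 → 1 → 2 → 3 → 4 → 5 → 6 → 7 → 8 → 9 → 10 → 11 → 12 → 13 → 14 → 15 → 16 → 17 → 18 → 19 → 20 → 21

Answer: 21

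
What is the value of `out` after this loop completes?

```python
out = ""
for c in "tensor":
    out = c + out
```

Reverse 'tensor'
`out` takes the values: "" → "t" → "et" → "net" → "snet" → "osnet" → "rosnet"

Answer: "rosnet"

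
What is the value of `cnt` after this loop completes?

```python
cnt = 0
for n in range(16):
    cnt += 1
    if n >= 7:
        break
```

Loop breaks when n reaches 7, cnt is 8
`cnt` takes the values: 0 → 1 → 2 → 3 → 4 → 5 → 6 → 7 → 8

Answer: 8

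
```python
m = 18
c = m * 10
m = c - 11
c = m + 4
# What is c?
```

Trace:
`m = 18` → m = 18
`c = m * 10` → c = 180
`m = c - 11` → m = 169
`c = m + 4` → c = 173
So c = 173

Answer: 173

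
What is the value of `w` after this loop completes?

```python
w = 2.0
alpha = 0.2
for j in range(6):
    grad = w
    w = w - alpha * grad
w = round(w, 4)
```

Gradient descent: w = 2.0 * (1 - 0.2)^6
`w` takes the values: 2.0 → 1.6 → 1.28 → 1.024 → 0.8192 → 0.65536 → 0.524288 → 0.5243

Answer: 0.5243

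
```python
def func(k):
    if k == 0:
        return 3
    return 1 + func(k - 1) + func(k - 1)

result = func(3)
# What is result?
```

func(k) = 1 + 2·func(k-1), func(0)=3. Closed form: (3+1)·2^3 - 1 = 31.

Answer: 31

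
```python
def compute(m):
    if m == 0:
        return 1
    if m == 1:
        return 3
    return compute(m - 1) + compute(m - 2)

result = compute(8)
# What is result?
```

Build up from base cases: compute(0)=1, compute(1)=3, compute(2)=4, compute(3)=7, compute(4)=11, compute(5)=18, compute(6)=29, ..., compute(8)=76

Answer: 76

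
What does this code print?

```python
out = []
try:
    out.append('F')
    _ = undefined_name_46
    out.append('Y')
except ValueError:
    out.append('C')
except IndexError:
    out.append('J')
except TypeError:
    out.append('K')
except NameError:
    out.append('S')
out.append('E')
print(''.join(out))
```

Execution trace: 'F' (try body) → 'S' (except NameError) → 'E' (after the try/except). Output: FSE

Answer: FSE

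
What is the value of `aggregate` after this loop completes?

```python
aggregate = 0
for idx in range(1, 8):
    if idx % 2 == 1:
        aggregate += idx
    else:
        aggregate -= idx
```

Add odd, subtract even
`aggregate` takes the values: 0 → 1 → -1 → 2 → -2 → 3 → -3 → 4

Answer: 4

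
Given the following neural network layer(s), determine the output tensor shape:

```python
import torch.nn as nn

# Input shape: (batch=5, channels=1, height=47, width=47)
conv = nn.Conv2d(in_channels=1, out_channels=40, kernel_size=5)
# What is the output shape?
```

Input: (5, 1, 47, 47) -> Output: (5, 40, 43, 43)

Answer: (5, 40, 43, 43)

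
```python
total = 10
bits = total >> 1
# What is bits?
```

Trace:
`total = 10` → total = 10
`bits = total >> 1` → bits = 5
So bits = 5

Answer: 5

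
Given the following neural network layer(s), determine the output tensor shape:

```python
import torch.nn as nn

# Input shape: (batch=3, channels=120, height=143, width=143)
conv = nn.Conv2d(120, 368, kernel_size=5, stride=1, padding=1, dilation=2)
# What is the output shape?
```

Input: (3, 120, 143, 143) -> Output: (3, 368, 137, 137)

Answer: (3, 368, 137, 137)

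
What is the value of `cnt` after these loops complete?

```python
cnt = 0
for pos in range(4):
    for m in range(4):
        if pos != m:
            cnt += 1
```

4² - 4 (exclude diagonal)
`cnt` takes the values: 0 → 1 → 2 → 3 → 4 → 5 → 6 → 7 → 8 → 9 → 10 → 11 → 12

Answer: 12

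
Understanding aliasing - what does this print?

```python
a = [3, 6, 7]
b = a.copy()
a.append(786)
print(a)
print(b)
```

Key concept: list.copy() creates independent copy.
Step by step:
`a = [3, 6, 7]` → a = [3, 6, 7]
`b = a.copy()` → b = [3, 6, 7]
`a.append(786)` → a = [3, 6, 7, 786]
`print(a)` → prints [3, 6, 7, 786]
`print(b)` → prints [3, 6, 7]

Answer:
[3, 6, 7, 786]
[3, 6, 7]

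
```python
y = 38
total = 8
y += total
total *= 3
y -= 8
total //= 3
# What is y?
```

Trace:
`y = 38` → y = 38
`total = 8` → total = 8
`y += total` → y = 46
`total *= 3` → total = 24
`y -= 8` → y = 38
`total //= 3` → total = 8
So y = 38

Answer: 38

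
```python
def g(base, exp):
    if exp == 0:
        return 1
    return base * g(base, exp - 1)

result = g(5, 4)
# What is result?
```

g(5, 4) = 5 * 5 * 5 * 5 = 625

Answer: 625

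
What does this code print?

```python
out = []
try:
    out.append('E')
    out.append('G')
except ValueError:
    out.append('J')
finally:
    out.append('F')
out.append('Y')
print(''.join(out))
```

Execution trace: 'E' (try body) → 'G' (try body, no exception) → 'F' (finally) → 'Y' (after the try/except). Output: EGFY

Answer: EGFY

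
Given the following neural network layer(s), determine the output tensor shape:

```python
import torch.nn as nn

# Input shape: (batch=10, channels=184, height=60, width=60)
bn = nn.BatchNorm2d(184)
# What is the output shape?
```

Input: (10, 184, 60, 60) -> Output: (10, 184, 60, 60)

Answer: (10, 184, 60, 60)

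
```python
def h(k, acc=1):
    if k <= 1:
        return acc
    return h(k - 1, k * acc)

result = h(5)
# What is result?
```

Accumulator trace (n, acc): (5, 1) -> (4, 5) -> (3, 20) -> (2, 60) -> (1, 120) -> return 120

Answer: 120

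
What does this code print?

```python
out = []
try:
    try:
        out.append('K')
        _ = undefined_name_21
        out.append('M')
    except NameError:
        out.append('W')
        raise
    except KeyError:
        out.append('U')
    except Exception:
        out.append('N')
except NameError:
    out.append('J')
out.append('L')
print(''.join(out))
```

Execution trace: 'K' (inner try body) → 'W' (inner except NameError) → 'J' (outer except NameError) → 'L' (after the try/except). Output: KWJL

Answer: KWJL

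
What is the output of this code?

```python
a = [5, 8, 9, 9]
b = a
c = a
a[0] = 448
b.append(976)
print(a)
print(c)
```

Key concept: multiple aliases.
Step by step:
`a = [5, 8, 9, 9]` → a = [5, 8, 9, 9]
`b = a` → b = [5, 8, 9, 9] (same object as a)
`c = a` → c = [5, 8, 9, 9] (same object as a, b)
`a[0] = 448` → a = [448, 8, 9, 9] (same object as b, c); b = [448, 8, 9, 9] (same object as a, c); c = [448, 8, 9, 9] (same object as a, b)
`b.append(976)` → a = [448, 8, 9, 9, 976] (same object as b, c); b = [448, 8, 9, 9, 976] (same object as a, c); c = [448, 8, 9, 9, 976] (same object as a, b)
`print(a)` → prints [448, 8, 9, 9, 976]
`print(c)` → prints [448, 8, 9, 9, 976]

Answer:
[448, 8, 9, 9, 976]
[448, 8, 9, 9, 976]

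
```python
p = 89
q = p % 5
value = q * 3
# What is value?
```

Trace:
`p = 89` → p = 89
`q = p % 5` → q = 4
`value = q * 3` → value = 12
So value = 12

Answer: 12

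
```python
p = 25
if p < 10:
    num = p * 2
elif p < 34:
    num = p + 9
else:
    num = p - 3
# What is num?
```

Trace:
`p = 25` → p = 25
`if p < 10: ...` → p < 10 is False, p < 34 is True → num = 34
So num = 34

Answer: 34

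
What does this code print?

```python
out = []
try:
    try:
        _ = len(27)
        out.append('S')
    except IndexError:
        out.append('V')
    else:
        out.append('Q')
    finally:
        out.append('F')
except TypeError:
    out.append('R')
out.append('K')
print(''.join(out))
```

Execution trace: 'F' (inner finally) → 'R' (outer except TypeError) → 'K' (after the try/except). Output: FRK

Answer: FRK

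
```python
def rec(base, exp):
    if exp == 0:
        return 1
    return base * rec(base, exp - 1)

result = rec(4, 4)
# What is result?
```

rec(4, 4) = 4 * 4 * 4 * 4 = 256

Answer: 256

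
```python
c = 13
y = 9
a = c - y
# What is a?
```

Trace:
`c = 13` → c = 13
`y = 9` → y = 9
`a = c - y` → a = 4
So a = 4

Answer: 4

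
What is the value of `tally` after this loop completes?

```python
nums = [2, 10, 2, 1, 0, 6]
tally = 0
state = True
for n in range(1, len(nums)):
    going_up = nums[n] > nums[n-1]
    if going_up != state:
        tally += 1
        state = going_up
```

Count direction changes in [2, 10, 2, 1, 0, 6]
`tally` takes the values: 0 → 1 → 2

Answer: 2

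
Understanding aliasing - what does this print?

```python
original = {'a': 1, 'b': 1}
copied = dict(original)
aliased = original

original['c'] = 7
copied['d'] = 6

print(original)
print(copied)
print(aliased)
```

Key concept: dict() creates copy, assignment creates alias.
Step by step:
`original = {'a': 1, 'b': 1}` → original = {'a': 1, 'b': 1}
`copied = dict(original)` → copied = {'a': 1, 'b': 1}
`aliased = original` → aliased = {'a': 1, 'b': 1} (same object as original)
`original['c'] = 7` → original = {'a': 1, 'b': 1, 'c': 7} (same object as aliased); aliased = {'a': 1, 'b': 1, 'c': 7} (same object as original)
`copied['d'] = 6` → copied = {'a': 1, 'b': 1, 'd': 6}
`print(original)` → prints {'a': 1, 'b': 1, 'c': 7}
`print(copied)` → prints {'a': 1, 'b': 1, 'd': 6}
`print(aliased)` → prints {'a': 1, 'b': 1, 'c': 7}

Answer:
{'a': 1, 'b': 1, 'c': 7}
{'a': 1, 'b': 1, 'd': 6}
{'a': 1, 'b': 1, 'c': 7}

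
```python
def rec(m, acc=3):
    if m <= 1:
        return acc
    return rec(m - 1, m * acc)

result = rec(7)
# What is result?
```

Accumulator trace (n, acc): (7, 3) -> (6, 21) -> (5, 126) -> (4, 630) -> (3, 2520) -> (2, 7560) -> (1, 15120) -> return 15120

Answer: 15120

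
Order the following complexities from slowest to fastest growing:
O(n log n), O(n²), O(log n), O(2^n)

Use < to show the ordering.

Ordered by growth rate: O(log n) < O(n log n) < O(n²) < O(2^n)

Answer: O(log n) < O(n log n) < O(n²) < O(2^n)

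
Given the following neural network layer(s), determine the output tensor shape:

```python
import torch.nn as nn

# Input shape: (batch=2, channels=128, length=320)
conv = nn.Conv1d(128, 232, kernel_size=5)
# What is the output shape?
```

Input: (2, 128, 320) -> Output: (2, 232, 316)

Answer: (2, 232, 316)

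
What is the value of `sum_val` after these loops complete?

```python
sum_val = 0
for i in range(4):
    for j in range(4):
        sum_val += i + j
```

Sum of all i+j for i,j in 4x4
`sum_val` takes the values: 0 → 1 → 3 → 6 → 7 → 9 → 12 → 16 → 18 → 21 → 25 → 30 → 33 → 37 → 42 → 48

Answer: 48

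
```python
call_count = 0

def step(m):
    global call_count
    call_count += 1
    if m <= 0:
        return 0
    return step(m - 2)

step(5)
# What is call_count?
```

Linear recursion stepping by 2: 4 calls from m=5 down to ≤0.

Answer: 4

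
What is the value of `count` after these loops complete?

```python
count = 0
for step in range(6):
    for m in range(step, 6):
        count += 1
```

Upper triangle: 6 + 5 + ... + 1
`count` takes the values: 0 → 1 → 2 → 3 → 4 → 5 → 6 → 7 → 8 → 9 → 10 → 11 → 12 → 13 → 14 → 15 → 16 → 17 → 18 → 19 → 20 → 21

Answer: 21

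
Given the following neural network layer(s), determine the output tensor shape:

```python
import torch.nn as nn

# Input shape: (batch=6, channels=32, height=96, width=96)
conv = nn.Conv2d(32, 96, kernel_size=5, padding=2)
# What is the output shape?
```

Input: (6, 32, 96, 96) -> Output: (6, 96, 96, 96)

Answer: (6, 96, 96, 96)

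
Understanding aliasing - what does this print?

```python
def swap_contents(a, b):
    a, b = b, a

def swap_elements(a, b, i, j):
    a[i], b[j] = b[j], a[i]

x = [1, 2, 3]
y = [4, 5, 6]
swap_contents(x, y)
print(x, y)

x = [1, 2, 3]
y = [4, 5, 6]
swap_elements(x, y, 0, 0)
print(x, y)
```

Key concept: parameter rebinding vs mutation.
Step by step:
`x = [1, 2, 3]` → x = [1, 2, 3]
`y = [4, 5, 6]` → y = [4, 5, 6]
`swap_contents(x, y)` → no visible change to tracked variables
`print(x, y)` → prints [1, 2, 3] [4, 5, 6]
`x = [1, 2, 3]` → x = [1, 2, 3]
`y = [4, 5, 6]` → y = [4, 5, 6]
`swap_elements(x, y, 0, 0)` → x = [4, 2, 3]; y = [1, 5, 6]
`print(x, y)` → prints [4, 2, 3] [1, 5, 6]

Answer:
[1, 2, 3] [4, 5, 6]
[4, 2, 3] [1, 5, 6]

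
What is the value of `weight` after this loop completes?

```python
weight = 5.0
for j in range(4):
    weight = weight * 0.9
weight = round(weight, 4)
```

Exponential decay: 5.0 * 0.9^4
`weight` takes the values: 5.0 → 4.5 → 4.05 → 3.645 → 3.2805

Answer: 3.2805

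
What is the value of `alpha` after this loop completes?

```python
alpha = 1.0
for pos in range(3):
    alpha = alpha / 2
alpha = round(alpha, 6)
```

Halving LR 3 times: 1 / 2^3
`alpha` takes the values: 1.0 → 0.5 → 0.25 → 0.125

Answer: 0.125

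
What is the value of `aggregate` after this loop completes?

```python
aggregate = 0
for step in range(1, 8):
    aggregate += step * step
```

Sum of squares 1² to 7² = 140
`aggregate` takes the values: 0 → 1 → 5 → 14 → 30 → 55 → 91 → 140

Answer: 140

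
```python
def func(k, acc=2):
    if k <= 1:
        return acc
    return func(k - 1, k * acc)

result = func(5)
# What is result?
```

Accumulator trace (n, acc): (5, 2) -> (4, 10) -> (3, 40) -> (2, 120) -> (1, 240) -> return 240

Answer: 240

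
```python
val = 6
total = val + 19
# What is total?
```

Trace:
`val = 6` → val = 6
`total = val + 19` → total = 25
So total = 25

Answer: 25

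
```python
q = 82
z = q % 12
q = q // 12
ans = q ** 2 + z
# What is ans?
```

Trace:
`q = 82` → q = 82
`z = q % 12` → z = 10
`q = q // 12` → q = 6
`ans = q ** 2 + z` → ans = 46
So ans = 46

Answer: 46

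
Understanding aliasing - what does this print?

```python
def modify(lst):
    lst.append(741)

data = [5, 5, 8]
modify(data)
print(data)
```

Key concept: function modifies passed list.
Step by step:
`data = [5, 5, 8]` → data = [5, 5, 8]
`modify(data)` → data = [5, 5, 8, 741]
`print(data)` → prints [5, 5, 8, 741]

Answer: [5, 5, 8, 741]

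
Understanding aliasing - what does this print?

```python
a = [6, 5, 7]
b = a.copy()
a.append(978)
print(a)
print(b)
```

Key concept: list.copy() creates independent copy.
Step by step:
`a = [6, 5, 7]` → a = [6, 5, 7]
`b = a.copy()` → b = [6, 5, 7]
`a.append(978)` → a = [6, 5, 7, 978]
`print(a)` → prints [6, 5, 7, 978]
`print(b)` → prints [6, 5, 7]

Answer:
[6, 5, 7, 978]
[6, 5, 7]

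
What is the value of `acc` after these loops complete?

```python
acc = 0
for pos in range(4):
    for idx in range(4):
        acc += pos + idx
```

Sum of all pos+idx for pos,idx in 4x4
`acc` takes the values: 0 → 1 → 3 → 6 → 7 → 9 → 12 → 16 → 18 → 21 → 25 → 30 → 33 → 37 → 42 → 48

Answer: 48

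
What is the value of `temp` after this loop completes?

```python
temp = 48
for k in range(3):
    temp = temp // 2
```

Halve 3 times: 48 // 2^3 = 6
`temp` takes the values: 48 → 24 → 12 → 6

Answer: 6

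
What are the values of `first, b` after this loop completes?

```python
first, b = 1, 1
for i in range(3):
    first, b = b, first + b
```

Fibonacci: after 3 iterations
`first, b` takes the values: (1, 1) → (1, 2) → (2, 3) → (3, 5)

Answer: 3, 5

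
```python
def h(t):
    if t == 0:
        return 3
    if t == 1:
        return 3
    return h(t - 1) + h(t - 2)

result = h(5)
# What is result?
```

Build up from base cases: h(0)=3, h(1)=3, h(2)=6, h(3)=9, h(4)=15, h(5)=24

Answer: 24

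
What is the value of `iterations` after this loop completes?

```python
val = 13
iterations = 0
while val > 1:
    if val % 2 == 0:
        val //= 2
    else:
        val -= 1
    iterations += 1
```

Steps to reduce 13 to 1
`iterations` takes the values: 0 → 1 → 2 → 3 → 4 → 5

Answer: 5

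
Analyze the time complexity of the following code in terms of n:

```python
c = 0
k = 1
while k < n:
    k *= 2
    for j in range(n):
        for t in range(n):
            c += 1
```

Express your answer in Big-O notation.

Each loop level contributes: log n × n × n. Multiplying the contributions gives O(n^2 log n).

Answer: O(n^2 log n)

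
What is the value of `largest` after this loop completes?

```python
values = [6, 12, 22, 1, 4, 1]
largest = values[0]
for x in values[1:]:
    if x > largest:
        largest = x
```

Maximum of [6, 12, 22, 1, 4, 1]
`largest` takes the values: 6 → 12 → 22

Answer: 22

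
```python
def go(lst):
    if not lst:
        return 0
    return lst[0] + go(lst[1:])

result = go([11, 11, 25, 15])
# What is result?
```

11 + 11 + 25 + 15 + 0 = 62

Answer: 62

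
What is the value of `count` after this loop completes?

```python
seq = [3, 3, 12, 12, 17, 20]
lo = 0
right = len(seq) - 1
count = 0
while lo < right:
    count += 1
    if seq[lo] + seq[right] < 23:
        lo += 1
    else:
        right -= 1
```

Steps to find pair summing to 23
`count` takes the values: 0 → 1 → 2 → 3 → 4 → 5

Answer: 5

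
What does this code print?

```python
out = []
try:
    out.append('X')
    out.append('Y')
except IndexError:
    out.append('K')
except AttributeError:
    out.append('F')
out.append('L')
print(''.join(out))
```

Execution trace: 'X' (try body) → 'Y' (try body, no exception) → 'L' (after the try/except). Output: XYL

Answer: XYL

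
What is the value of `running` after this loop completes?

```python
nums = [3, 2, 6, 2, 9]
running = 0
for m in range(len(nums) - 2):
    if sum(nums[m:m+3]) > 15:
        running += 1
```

Count windows with sum > 15
`running` takes the values: 0 → 1

Answer: 1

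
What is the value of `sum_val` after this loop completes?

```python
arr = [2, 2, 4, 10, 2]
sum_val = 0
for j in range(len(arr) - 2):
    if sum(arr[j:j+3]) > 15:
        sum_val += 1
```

Count windows with sum > 15
`sum_val` takes the values: 0 → 1 → 2

Answer: 2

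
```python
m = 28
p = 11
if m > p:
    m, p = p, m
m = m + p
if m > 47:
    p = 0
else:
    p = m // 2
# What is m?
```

Trace:
`m = 28` → m = 28
`p = 11` → p = 11
`if m > p: ...` → m > p is True → m = 11; p = 28
`m = m + p` → m = 39
`if m > 47: ...` → m > 47 is False, take else branch → p = 19
So m = 39

Answer: 39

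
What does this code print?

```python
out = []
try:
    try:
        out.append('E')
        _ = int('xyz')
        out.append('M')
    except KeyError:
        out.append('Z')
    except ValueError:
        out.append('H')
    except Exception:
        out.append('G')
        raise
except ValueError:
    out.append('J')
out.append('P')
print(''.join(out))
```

Execution trace: 'E' (inner try body) → 'H' (inner except ValueError) → 'P' (after the try/except). Output: EHP

Answer: EHP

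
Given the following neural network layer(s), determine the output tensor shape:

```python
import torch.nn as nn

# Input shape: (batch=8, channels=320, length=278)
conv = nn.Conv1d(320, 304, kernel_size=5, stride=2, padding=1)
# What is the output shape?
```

Input: (8, 320, 278) -> Output: (8, 304, 138)

Answer: (8, 304, 138)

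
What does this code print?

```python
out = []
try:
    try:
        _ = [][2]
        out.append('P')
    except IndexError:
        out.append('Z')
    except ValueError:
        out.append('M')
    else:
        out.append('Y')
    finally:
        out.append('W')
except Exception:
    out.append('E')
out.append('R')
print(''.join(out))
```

Execution trace: 'Z' (inner except IndexError) → 'W' (inner finally) → 'R' (after the try/except). Output: ZWR

Answer: ZWR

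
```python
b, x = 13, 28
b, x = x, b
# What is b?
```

Trace:
`b, x = 13, 28` → b = 13; x = 28
`b, x = x, b` → b = 28; x = 13
So b = 28

Answer: 28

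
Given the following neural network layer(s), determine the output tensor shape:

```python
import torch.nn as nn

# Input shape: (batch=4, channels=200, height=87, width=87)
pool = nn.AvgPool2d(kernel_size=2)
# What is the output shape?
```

Input: (4, 200, 87, 87) -> Output: (4, 200, 43, 43)

Answer: (4, 200, 43, 43)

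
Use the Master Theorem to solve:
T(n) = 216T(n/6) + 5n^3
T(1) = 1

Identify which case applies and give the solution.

a=216, b=6, f(n)=5n^3. log_6(216) = 3. Since c=3 = 3, Case 2 applies: T(n) = Θ(n^log_b(a) · log n) = O(n^3 log n).

Answer: O(n^3 log n) - Case 2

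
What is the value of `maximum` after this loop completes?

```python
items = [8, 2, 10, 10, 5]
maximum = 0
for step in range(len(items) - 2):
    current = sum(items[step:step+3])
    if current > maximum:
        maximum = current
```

Max sum of 3-element window in [8, 2, 10, 10, 5]
`maximum` takes the values: 0 → 20 → 22 → 25

Answer: 25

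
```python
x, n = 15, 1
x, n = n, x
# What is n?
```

Trace:
`x, n = 15, 1` → x = 15; n = 1
`x, n = n, x` → x = 1; n = 15
So n = 15

Answer: 15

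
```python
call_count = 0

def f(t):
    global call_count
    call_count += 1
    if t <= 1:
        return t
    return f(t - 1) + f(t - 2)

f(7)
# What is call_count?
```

Calls(t) = 1 + Calls(t-1) + Calls(t-2); Calls(0)=Calls(1)=1. For t=7 this gives 41.

Answer: 41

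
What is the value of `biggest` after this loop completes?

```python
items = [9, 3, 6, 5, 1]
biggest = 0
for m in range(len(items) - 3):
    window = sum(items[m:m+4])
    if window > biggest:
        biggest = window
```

Max sum of 4-element window in [9, 3, 6, 5, 1]
`biggest` takes the values: 0 → 23

Answer: 23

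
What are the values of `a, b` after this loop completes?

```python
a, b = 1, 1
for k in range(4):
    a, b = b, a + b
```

Fibonacci: after 4 iterations
`a, b` takes the values: (1, 1) → (1, 2) → (2, 3) → (3, 5) → (5, 8)

Answer: 5, 8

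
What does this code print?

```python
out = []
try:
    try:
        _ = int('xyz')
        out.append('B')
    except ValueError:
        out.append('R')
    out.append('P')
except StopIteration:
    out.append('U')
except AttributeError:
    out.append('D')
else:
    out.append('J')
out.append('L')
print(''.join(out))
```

Execution trace: 'R' (inner except ValueError) → 'P' (try body, no exception) → 'J' (else) → 'L' (after the try/except). Output: RPJL

Answer: RPJL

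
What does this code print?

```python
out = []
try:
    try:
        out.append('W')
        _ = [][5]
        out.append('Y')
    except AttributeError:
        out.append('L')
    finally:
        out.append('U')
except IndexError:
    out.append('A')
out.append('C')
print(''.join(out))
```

Execution trace: 'W' (try body) → 'U' (finally) → 'A' (outer except IndexError) → 'C' (after the try/except). Output: WUAC

Answer: WUAC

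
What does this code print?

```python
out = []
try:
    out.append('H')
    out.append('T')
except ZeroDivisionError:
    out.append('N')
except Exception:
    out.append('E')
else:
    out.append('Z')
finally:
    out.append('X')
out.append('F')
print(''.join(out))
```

Execution trace: 'H' (try body) → 'T' (try body, no exception) → 'Z' (else) → 'X' (finally) → 'F' (after the try/except). Output: HTZXF

Answer: HTZXF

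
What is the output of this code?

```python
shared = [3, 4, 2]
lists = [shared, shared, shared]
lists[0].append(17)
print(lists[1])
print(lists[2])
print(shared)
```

Key concept: list of same reference.
Step by step:
`shared = [3, 4, 2]` → shared = [3, 4, 2]
`lists = [shared, shared, shared]` → lists = [[3, 4, 2], [3, 4, 2], [3, 4, 2]]
`lists[0].append(17)` → shared = [3, 4, 2, 17]; lists = [[3, 4, 2, 17], [3, 4, 2, 17], [3, 4, 2, 17]]
`print(lists[1])` → prints [3, 4, 2, 17]
`print(lists[2])` → prints [3, 4, 2, 17]
`print(shared)` → prints [3, 4, 2, 17]

Answer:
[3, 4, 2, 17]
[3, 4, 2, 17]
[3, 4, 2, 17]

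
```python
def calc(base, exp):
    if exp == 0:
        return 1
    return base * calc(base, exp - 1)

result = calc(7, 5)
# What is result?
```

calc(7, 5) = 7 * 7 * 7 * 7 * 7 = 16807

Answer: 16807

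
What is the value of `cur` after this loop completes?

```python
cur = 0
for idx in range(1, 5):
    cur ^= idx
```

XOR of 1 to 4
`cur` takes the values: 0 → 1 → 3 → 0 → 4

Answer: 4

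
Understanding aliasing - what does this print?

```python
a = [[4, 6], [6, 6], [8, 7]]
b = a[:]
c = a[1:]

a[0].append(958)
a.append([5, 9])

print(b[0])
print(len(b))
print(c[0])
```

Key concept: slice with nested mutation.
Step by step:
`a = [[4, 6], [6, 6], [8, 7]]` → a = [[4, 6], [6, 6], [8, 7]]
`b = a[:]` → b = [[4, 6], [6, 6], [8, 7]]
`c = a[1:]` → c = [[6, 6], [8, 7]]
`a[0].append(958)` → a = [[4, 6, 958], [6, 6], [8, 7]]; b = [[4, 6, 958], [6, 6], [8, 7]]
`a.append([5, 9])` → a = [[4, 6, 958], [6, 6], [8, 7], [5, 9]]
`print(b[0])` → prints [4, 6, 958]
`print(len(b))` → prints 3
`print(c[0])` → prints [6, 6]

Answer:
[4, 6, 958]
3
[6, 6]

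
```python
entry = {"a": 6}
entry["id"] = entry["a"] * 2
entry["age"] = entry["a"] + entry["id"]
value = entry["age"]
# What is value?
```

Trace:
`entry = {"a": 6}` → entry = {'a': 6}
`entry["id"] = entry["a"] * 2` → entry = {'a': 6, 'id': 12}
`entry["age"] = entry["a"] + entry["id"]` → entry = {'a': 6, 'id': 12, 'age': 18}
`value = entry["age"]` → value = 18
So value = 18

Answer: 18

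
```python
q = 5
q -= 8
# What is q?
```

Trace:
`q = 5` → q = 5
`q -= 8` → q = -3
So q = -3

Answer: -3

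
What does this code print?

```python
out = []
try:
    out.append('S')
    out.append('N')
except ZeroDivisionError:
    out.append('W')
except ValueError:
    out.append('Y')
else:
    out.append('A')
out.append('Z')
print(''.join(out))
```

Execution trace: 'S' (try body) → 'N' (try body, no exception) → 'A' (else) → 'Z' (after the try/except). Output: SNAZ

Answer: SNAZ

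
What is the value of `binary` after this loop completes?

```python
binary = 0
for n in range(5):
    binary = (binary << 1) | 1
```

Build 5 consecutive 1-bits: 0b11111
`binary` takes the values: 0 → 1 → 3 → 7 → 15 → 31

Answer: 31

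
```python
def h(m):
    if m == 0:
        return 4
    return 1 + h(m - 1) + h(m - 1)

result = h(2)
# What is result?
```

h(m) = 1 + 2·h(m-1), h(0)=4. Closed form: (4+1)·2^2 - 1 = 19.

Answer: 19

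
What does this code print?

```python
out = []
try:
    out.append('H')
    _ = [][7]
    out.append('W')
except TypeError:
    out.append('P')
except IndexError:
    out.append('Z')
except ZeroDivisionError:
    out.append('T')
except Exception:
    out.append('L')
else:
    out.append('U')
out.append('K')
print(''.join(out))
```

Execution trace: 'H' (try body) → 'Z' (except IndexError) → 'K' (after the try/except). Output: HZK

Answer: HZK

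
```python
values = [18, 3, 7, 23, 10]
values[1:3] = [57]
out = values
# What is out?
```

Trace:
`values = [18, 3, 7, 23, 10]` → values = [18, 3, 7, 23, 10]
`values[1:3] = [57]` → values = [18, 57, 23, 10]
`out = values` → out = [18, 57, 23, 10]
So out = [18, 57, 23, 10]

Answer: [18, 57, 23, 10]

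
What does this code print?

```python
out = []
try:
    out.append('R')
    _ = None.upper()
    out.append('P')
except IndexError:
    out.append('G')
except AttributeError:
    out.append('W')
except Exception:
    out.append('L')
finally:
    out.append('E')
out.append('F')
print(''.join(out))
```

Execution trace: 'R' (try body) → 'W' (except AttributeError) → 'E' (finally) → 'F' (after the try/except). Output: RWEF

Answer: RWEF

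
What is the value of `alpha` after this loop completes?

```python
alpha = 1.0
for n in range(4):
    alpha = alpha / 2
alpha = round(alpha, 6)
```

Halving LR 4 times: 1 / 2^4
`alpha` takes the values: 1.0 → 0.5 → 0.25 → 0.125 → 0.0625

Answer: 0.0625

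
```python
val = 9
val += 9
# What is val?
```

Trace:
`val = 9` → val = 9
`val += 9` → val = 18
So val = 18

Answer: 18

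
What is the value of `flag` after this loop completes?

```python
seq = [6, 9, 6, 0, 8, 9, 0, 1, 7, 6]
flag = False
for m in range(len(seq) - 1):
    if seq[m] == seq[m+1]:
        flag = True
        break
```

Check consecutive duplicates in [6, 9, 6, 0, 8, 9, 0, 1, 7, 6]
`flag` takes the values: False

Answer: False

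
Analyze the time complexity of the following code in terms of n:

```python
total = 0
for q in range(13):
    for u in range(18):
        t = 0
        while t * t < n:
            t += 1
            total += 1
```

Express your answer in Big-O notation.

Each loop level contributes: 1 × 1 × √n. Multiplying the contributions gives O(√n).

Answer: O(√n)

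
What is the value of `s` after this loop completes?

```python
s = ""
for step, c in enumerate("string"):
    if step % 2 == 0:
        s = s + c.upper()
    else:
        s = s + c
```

Uppercase even positions in 'string'
`s` takes the values: "" → "S" → "St" → "StR" → "StRi" → "StRiN" → "StRiNg"

Answer: "StRiNg"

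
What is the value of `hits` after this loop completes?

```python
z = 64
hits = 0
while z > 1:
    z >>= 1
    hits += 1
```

Count right shifts until 1
`hits` takes the values: 0 → 1 → 2 → 3 → 4 → 5 → 6

Answer: 6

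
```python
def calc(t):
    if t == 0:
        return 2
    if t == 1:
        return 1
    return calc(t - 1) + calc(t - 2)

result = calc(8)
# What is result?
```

Build up from base cases: calc(0)=2, calc(1)=1, calc(2)=3, calc(3)=4, calc(4)=7, calc(5)=11, calc(6)=18, ..., calc(8)=47

Answer: 47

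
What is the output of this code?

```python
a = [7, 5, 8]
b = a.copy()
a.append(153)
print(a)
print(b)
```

Key concept: list.copy() creates independent copy.
Step by step:
`a = [7, 5, 8]` → a = [7, 5, 8]
`b = a.copy()` → b = [7, 5, 8]
`a.append(153)` → a = [7, 5, 8, 153]
`print(a)` → prints [7, 5, 8, 153]
`print(b)` → prints [7, 5, 8]

Answer:
[7, 5, 8, 153]
[7, 5, 8]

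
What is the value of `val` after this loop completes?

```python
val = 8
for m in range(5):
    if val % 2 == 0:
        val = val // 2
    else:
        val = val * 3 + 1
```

Collatz-style transformation from 8
`val` takes the values: 8 → 4 → 2 → 1 → 4 → 2

Answer: 2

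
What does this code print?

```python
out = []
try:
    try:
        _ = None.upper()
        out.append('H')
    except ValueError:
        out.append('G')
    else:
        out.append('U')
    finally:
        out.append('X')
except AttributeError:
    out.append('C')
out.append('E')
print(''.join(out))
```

Execution trace: 'X' (finally) → 'C' (outer except AttributeError) → 'E' (after the try/except). Output: XCE

Answer: XCE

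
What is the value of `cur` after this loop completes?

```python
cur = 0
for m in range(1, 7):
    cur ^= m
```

XOR of 1 to 6
`cur` takes the values: 0 → 1 → 3 → 0 → 4 → 1 → 7

Answer: 7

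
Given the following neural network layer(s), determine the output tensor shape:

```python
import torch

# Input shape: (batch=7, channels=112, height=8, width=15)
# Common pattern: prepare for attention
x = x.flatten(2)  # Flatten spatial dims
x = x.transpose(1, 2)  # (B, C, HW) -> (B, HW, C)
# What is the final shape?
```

Input: (7, 112, 8, 15) -> after flatten(2): (7, 112, 120) -> Output: (7, 120, 112)

Answer: (7, 120, 112)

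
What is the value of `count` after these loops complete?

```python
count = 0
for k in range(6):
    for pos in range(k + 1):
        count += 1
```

Triangle: 1 + 2 + ... + 6
`count` takes the values: 0 → 1 → 2 → 3 → 4 → 5 → 6 → 7 → 8 → 9 → 10 → 11 → 12 → 13 → 14 → 15 → 16 → 17 → 18 → 19 → 20 → 21

Answer: 21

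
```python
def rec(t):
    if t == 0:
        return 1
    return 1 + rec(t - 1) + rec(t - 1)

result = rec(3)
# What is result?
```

rec(t) = 1 + 2·rec(t-1), rec(0)=1. Closed form: (1+1)·2^3 - 1 = 15.

Answer: 15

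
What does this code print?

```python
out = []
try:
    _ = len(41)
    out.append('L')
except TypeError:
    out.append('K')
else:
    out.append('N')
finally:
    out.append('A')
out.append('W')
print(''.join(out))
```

Execution trace: 'K' (except TypeError) → 'A' (finally) → 'W' (after the try/except). Output: KAW

Answer: KAW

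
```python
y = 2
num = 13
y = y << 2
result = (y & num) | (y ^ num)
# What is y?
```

Trace:
`y = 2` → y = 2
`num = 13` → num = 13
`y = y << 2` → y = 8
`result = (y & num) | (y ^ num)` → result = 13
So y = 8

Answer: 8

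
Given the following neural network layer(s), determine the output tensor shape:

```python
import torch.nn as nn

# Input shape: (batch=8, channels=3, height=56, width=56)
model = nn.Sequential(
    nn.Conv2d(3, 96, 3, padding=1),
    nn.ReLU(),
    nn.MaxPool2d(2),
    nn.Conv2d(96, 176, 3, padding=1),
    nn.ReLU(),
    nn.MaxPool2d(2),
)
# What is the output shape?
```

Input: (8, 3, 56, 56) -> after first Conv2d: (8, 96, 56, 56) -> after first MaxPool2d: (8, 96, 28, 28) -> after second Conv2d: (8, 176, 28, 28) -> Output: (8, 176, 14, 14)

Answer: (8, 176, 14, 14)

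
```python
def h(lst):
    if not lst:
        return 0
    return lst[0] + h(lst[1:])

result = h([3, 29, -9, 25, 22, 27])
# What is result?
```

3 + 29 + (-9) + 25 + 22 + 27 + 0 = 97

Answer: 97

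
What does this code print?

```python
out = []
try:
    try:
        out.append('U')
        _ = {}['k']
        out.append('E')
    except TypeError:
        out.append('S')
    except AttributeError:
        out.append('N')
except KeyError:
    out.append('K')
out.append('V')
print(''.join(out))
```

Execution trace: 'U' (try body) → 'K' (outer except KeyError) → 'V' (after the try/except). Output: UKV

Answer: UKV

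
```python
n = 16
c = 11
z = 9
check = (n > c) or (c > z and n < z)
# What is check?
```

Trace:
`n = 16` → n = 16
`c = 11` → c = 11
`z = 9` → z = 9
`check = (n > c) or (c > z and n < z)` → check = True
So check = True

Answer: True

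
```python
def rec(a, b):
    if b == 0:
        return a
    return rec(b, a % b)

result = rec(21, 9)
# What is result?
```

rec(21, 9) -> rec(9, 3) -> rec(3, 0) -> 3

Answer: 3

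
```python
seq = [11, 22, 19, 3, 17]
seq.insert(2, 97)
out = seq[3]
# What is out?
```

Trace:
`seq = [11, 22, 19, 3, 17]` → seq = [11, 22, 19, 3, 17]
`seq.insert(2, 97)` → seq = [11, 22, 97, 19, 3, 17]
`out = seq[3]` → out = 19
So out = 19

Answer: 19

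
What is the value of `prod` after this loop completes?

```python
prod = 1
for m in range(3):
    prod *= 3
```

3^3 = 27
`prod` takes the values: 1 → 3 → 9 → 27

Answer: 27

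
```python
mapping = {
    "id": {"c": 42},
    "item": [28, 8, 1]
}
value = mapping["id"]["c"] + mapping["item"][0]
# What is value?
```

Trace:
`mapping = { ...` → mapping = {'id': {'c': 42}, 'item': [28, 8, 1]}
`value = mapping["id"]["c"] + mapping["item"][0]` → value = 70
So value = 70

Answer: 70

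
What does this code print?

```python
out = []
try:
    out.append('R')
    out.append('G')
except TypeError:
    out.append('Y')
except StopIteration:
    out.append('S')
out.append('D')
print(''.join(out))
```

Execution trace: 'R' (try body) → 'G' (try body, no exception) → 'D' (after the try/except). Output: RGD

Answer: RGD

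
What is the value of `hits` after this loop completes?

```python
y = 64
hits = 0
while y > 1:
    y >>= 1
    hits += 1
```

Count right shifts until 1
`hits` takes the values: 0 → 1 → 2 → 3 → 4 → 5 → 6

Answer: 6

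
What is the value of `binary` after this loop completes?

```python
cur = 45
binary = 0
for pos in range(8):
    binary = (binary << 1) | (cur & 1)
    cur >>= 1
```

Reverse lowest 8 bits of 45
`binary` takes the values: 0 → 1 → 2 → 5 → 11 → 22 → 45 → 90 → 180

Answer: 180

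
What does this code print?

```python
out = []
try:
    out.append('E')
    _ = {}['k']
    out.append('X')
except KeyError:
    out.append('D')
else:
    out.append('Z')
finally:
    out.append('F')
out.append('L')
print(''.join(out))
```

Execution trace: 'E' (try body) → 'D' (except KeyError) → 'F' (finally) → 'L' (after the try/except). Output: EDFL

Answer: EDFL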